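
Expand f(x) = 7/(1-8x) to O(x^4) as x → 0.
7 + 56*x + 448*x**2 + 3584*x**3 + O(x**4)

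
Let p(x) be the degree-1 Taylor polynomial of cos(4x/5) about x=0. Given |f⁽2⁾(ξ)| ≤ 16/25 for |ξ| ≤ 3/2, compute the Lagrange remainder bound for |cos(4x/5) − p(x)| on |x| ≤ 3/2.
18/25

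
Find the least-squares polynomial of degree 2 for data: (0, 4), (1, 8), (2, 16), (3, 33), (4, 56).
151/35 + (-37/70)x + (47/14)x²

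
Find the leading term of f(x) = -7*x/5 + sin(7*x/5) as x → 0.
-343*x**3/750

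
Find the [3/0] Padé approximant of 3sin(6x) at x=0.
-108*x**3 + 18*x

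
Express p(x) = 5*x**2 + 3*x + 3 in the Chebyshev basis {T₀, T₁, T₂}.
(11/2)T₀ + (3)T₁ + (5/2)T₂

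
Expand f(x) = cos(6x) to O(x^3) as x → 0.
1 - 18*x**2 + O(x**3)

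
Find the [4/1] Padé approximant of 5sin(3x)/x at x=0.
81*x**4/8 - 45*x**2/2 + 15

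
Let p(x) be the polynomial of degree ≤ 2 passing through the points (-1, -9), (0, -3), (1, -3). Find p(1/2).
-9/4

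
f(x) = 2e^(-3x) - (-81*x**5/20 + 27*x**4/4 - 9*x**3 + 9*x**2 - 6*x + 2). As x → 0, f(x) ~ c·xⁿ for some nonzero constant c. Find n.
6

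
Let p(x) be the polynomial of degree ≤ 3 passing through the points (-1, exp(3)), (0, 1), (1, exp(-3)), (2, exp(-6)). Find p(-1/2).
(-5*exp(3) + 1 + 5*(3 + exp(3))*exp(6))*exp(-6)/16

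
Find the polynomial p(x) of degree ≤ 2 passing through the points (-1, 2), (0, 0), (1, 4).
3*x**2 + x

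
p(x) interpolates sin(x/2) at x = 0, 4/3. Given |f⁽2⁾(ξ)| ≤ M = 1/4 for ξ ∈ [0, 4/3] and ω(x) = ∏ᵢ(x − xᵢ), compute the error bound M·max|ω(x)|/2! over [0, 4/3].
1/18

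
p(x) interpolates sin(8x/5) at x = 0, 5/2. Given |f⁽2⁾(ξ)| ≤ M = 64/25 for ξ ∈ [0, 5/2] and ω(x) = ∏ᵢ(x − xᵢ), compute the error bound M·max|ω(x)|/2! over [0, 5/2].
2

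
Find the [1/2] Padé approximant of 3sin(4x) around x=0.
12*x/(8*x**2/3 + 1)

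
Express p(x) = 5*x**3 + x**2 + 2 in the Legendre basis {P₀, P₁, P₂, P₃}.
(7/3)P₀ + (3)P₁ + (2/3)P₂ + (2)P₃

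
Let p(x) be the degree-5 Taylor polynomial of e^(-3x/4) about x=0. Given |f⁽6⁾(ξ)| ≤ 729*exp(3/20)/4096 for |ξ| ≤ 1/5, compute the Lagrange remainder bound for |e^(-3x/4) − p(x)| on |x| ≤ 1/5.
81*exp(3/20)/5120000000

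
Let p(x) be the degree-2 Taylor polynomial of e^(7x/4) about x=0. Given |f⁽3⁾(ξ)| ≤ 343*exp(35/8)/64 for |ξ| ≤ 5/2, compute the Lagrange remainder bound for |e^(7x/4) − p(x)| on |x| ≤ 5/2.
42875*exp(35/8)/3072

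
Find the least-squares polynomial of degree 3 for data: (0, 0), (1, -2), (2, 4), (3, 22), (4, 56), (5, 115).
-10/63 + (-1139/378)x + (179/252)x² + (97/108)x³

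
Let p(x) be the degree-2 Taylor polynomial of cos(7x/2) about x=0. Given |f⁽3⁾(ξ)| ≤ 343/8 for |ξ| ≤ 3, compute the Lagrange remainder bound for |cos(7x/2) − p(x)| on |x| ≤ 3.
3087/16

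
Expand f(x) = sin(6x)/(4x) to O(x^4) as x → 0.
3/2 - 9*x**2 + O(x**4)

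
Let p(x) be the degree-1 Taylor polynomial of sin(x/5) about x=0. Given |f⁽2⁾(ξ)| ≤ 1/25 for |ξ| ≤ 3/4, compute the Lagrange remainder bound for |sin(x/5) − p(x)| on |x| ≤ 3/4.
9/800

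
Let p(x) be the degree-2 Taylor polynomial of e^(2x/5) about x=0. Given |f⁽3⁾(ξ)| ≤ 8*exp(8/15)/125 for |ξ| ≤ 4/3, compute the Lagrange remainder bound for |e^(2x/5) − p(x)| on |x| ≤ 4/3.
256*exp(8/15)/10125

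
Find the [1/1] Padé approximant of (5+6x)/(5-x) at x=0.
(6*x/5 + 1)/(1 - x/5)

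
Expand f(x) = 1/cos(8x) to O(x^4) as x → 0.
1 + 32*x**2 + O(x**4)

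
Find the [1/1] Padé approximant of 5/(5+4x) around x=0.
1/(4*x/5 + 1)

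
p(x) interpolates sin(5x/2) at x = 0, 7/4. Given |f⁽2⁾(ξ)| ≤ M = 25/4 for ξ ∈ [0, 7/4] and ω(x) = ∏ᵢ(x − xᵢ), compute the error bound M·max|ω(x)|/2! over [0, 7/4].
1225/512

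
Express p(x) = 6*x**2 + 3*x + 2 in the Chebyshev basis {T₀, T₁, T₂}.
(5)T₀ + (3)T₁ + (3)T₂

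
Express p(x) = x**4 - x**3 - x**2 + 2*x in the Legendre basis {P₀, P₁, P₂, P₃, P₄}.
(-2/15)P₀ + (7/5)P₁ + (-2/21)P₂ + (-2/5)P₃ + (8/35)P₄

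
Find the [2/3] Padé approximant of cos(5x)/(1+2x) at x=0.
(1 - 125*x**2/12)/(25*x**3/6 + 25*x**2/12 + 2*x + 1)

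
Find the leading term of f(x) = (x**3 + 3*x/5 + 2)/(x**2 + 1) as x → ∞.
x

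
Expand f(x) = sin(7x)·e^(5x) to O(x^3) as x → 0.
7*x + 35*x**2 + O(x**3)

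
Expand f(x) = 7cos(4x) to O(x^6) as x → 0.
7 - 56*x**2 + 224*x**4/3 + O(x**6)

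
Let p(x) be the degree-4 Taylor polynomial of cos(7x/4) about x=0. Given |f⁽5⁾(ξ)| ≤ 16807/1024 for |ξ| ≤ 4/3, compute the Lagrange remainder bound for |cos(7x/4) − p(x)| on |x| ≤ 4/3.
16807/29160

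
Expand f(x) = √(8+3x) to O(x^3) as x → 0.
2*sqrt(2) + 3*sqrt(2)*x/8 - 9*sqrt(2)*x**2/256 + O(x**3)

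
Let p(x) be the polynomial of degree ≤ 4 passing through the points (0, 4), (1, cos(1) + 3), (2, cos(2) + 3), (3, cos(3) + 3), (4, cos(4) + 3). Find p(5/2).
15*cos(3)/32 + 45*cos(2)/64 - 5*cos(1)/32 - 5*cos(4)/128 + 387/128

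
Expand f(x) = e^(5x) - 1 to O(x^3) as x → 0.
5*x + 25*x**2/2 + O(x**3)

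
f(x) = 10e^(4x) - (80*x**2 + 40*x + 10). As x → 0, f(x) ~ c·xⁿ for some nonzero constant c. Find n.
3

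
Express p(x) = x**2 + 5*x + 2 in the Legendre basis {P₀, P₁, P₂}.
(7/3)P₀ + (5)P₁ + (2/3)P₂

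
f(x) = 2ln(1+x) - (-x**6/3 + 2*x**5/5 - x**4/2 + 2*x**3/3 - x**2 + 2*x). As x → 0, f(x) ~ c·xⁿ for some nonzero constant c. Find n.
7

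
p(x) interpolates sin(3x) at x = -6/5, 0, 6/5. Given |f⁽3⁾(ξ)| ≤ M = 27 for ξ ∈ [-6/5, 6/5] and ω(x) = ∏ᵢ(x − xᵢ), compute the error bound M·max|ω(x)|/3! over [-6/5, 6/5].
216*sqrt(3)/125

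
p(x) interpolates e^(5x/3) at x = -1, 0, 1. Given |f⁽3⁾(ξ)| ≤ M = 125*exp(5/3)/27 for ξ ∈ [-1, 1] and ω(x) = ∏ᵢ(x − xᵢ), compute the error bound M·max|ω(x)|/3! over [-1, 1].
125*sqrt(3)*exp(5/3)/729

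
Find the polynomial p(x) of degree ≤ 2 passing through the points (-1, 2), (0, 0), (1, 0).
x**2 - x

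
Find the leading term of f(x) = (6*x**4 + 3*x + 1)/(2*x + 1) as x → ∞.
3*x**3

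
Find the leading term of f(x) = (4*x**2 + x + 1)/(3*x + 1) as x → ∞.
4*x/3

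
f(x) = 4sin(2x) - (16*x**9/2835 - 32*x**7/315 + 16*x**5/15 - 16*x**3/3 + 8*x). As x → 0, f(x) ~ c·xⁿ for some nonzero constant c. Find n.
11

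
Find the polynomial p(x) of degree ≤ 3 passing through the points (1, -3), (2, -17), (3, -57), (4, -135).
-2*x**3 - x**2 + 3*x - 3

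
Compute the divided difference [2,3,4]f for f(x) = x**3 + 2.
9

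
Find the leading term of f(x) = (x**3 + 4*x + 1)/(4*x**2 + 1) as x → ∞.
x/4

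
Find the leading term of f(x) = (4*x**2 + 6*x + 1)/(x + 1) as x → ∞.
4*x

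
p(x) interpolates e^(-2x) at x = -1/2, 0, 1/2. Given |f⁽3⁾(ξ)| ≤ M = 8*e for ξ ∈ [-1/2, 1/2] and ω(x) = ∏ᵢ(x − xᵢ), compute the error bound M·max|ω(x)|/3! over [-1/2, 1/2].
sqrt(3)*e/27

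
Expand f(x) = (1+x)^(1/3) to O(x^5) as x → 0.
1 + x/3 - x**2/9 + 5*x**3/81 - 10*x**4/243 + O(x**5)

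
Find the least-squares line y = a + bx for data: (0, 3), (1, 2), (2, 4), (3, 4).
a = 5/2, b = 1/2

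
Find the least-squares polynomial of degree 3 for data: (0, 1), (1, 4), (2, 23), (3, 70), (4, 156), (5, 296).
115/126 + (-31/108)x + (193/126)x² + (223/108)x³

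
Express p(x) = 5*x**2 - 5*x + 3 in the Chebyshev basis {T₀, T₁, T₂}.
(11/2)T₀ + (-5)T₁ + (5/2)T₂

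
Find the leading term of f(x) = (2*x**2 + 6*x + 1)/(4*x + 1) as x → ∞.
x/2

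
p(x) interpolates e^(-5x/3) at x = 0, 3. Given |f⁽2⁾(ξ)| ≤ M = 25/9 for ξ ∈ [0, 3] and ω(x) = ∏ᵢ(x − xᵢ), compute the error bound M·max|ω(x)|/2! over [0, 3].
25/8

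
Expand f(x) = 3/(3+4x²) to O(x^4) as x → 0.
1 - 4*x**2/3 + O(x**4)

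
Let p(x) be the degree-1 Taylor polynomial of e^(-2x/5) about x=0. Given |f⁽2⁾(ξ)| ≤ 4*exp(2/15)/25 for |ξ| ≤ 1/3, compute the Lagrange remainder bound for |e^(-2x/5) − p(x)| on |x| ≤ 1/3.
2*exp(2/15)/225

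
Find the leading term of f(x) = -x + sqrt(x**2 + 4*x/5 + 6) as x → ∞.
2/5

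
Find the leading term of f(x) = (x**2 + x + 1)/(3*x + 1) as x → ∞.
x/3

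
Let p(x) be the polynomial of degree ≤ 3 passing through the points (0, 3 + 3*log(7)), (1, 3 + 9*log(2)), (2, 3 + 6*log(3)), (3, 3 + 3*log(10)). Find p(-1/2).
3 + log(257298363*2**(3/8)*3**(7/8)*5**(1/16)*7**(9/16)/10485760)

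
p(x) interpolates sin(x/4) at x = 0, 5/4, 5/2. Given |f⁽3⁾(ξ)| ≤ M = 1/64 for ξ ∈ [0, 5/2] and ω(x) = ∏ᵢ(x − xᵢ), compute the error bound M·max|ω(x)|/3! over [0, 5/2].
125*sqrt(3)/110592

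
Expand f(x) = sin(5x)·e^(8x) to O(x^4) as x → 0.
5*x + 40*x**2 + 835*x**3/6 + O(x**4)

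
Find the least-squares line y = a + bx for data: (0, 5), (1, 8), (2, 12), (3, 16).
a = 47/10, b = 37/10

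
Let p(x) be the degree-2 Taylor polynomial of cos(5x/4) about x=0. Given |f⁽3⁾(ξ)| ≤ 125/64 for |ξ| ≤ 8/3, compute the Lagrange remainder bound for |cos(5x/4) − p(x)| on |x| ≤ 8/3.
500/81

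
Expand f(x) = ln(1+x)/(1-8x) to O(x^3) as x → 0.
x + 15*x**2/2 + O(x**3)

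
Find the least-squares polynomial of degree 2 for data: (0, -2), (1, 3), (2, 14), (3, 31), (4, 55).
-67/35 + (57/35)x + (22/7)x²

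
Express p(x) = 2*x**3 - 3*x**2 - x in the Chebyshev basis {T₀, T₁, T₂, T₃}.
(-3/2)T₀ + (1/2)T₁ + (-3/2)T₂ + (1/2)T₃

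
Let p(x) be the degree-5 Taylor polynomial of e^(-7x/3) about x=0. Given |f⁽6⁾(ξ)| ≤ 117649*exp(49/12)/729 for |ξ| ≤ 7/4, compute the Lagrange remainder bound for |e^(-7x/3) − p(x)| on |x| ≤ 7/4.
13841287201*exp(49/12)/2149908480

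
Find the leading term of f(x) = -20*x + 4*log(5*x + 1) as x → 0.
-50*x**2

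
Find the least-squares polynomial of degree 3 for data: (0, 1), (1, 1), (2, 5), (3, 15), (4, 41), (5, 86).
19/21 + (155/126)x + (-143/84)x² + (35/36)x³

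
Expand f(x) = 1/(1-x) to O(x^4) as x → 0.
1 + x + x**2 + x**3 + O(x**4)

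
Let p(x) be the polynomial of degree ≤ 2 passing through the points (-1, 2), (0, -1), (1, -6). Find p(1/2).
-13/4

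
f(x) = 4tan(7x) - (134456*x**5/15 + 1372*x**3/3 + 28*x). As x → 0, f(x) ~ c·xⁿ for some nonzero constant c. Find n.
7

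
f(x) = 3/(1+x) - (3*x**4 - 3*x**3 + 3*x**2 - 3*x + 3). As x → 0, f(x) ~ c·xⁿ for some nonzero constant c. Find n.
5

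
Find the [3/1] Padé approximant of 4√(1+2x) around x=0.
(-x**3/2 + 3*x**2 + 9*x + 4)/(5*x/4 + 1)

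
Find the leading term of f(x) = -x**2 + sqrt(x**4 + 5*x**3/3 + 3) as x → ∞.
5*x/6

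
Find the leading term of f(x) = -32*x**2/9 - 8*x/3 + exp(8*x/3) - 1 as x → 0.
256*x**3/81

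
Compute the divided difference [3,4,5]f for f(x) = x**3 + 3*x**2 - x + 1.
15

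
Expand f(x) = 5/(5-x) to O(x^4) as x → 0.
1 + x/5 + x**2/25 + x**3/125 + O(x**4)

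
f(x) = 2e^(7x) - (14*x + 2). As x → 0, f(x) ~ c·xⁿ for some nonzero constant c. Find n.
2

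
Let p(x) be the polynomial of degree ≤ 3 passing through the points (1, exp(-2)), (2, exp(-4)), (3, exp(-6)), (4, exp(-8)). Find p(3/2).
(-5*exp(2) + 1 + 15*exp(4) + 5*exp(6))*exp(-8)/16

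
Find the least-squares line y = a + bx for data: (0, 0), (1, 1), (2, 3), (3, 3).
a = 1/10, b = 11/10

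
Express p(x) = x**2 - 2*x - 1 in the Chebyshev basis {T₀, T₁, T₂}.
(-1/2)T₀ + (-2)T₁ + (1/2)T₂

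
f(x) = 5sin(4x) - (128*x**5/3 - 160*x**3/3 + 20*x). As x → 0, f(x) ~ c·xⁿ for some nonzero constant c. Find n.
7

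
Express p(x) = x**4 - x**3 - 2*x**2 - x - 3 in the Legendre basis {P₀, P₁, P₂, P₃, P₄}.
(-52/15)P₀ + (-8/5)P₁ + (-16/21)P₂ + (-2/5)P₃ + (8/35)P₄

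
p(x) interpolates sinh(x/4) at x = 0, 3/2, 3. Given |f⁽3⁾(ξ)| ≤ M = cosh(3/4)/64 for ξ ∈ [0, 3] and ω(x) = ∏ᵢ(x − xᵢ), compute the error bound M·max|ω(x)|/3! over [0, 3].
sqrt(3)*cosh(3/4)/512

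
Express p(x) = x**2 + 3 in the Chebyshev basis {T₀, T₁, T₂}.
(7/2)T₀ + (1/2)T₂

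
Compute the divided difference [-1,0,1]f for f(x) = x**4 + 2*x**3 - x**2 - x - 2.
0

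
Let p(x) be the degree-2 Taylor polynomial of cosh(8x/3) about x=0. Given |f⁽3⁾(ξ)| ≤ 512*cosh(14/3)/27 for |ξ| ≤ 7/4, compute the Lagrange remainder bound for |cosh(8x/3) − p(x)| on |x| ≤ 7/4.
1372*cosh(14/3)/81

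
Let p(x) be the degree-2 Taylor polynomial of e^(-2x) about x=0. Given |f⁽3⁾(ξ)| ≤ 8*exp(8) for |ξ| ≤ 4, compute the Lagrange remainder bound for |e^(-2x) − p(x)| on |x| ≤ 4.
256*exp(8)/3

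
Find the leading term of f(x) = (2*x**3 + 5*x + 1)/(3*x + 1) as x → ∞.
2*x**2/3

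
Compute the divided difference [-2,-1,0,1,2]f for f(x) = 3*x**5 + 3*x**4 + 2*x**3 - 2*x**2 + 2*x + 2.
3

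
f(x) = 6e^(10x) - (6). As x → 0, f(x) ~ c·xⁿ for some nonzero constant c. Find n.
1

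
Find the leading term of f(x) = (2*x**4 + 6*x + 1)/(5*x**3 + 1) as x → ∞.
2*x/5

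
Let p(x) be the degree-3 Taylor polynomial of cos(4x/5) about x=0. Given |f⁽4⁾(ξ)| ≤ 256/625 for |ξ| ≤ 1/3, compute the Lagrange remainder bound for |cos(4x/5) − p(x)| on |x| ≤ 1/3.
32/151875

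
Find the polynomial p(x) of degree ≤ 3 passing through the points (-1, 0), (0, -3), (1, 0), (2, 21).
2*x**3 + 3*x**2 - 2*x - 3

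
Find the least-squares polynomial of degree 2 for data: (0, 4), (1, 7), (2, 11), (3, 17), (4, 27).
30/7 + (36/35)x + (8/7)x²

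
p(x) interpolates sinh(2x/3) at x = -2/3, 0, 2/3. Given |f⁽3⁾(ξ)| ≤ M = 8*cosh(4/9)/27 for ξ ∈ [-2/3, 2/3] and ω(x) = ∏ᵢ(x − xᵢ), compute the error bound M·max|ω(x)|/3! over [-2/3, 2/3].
64*sqrt(3)*cosh(4/9)/19683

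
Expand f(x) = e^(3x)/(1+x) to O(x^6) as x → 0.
1 + 2*x + 5*x**2/2 + 2*x**3 + 11*x**4/8 + 13*x**5/20 + O(x**6)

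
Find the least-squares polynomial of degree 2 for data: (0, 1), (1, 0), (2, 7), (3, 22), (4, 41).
23/35 + (-123/35)x + (24/7)x²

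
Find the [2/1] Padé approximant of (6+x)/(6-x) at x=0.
(x/6 + 1)/(1 - x/6)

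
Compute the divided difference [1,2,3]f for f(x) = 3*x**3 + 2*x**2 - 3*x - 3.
20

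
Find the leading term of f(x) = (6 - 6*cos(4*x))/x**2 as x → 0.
48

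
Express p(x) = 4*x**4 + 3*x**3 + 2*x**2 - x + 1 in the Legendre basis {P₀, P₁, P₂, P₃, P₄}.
(37/15)P₀ + (4/5)P₁ + (76/21)P₂ + (6/5)P₃ + (32/35)P₄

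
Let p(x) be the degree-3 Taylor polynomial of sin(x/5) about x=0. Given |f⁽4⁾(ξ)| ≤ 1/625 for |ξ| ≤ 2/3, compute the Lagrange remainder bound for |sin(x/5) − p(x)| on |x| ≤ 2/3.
2/151875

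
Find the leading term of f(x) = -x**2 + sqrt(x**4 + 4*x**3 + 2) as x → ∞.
2*x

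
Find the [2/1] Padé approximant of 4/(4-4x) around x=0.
1/(1 - x)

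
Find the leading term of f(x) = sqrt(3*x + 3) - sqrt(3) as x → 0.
sqrt(3)*x/2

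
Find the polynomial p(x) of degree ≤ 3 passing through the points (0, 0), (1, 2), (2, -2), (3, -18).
-x**3 + 3*x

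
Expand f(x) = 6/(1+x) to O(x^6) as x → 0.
6 - 6*x + 6*x**2 - 6*x**3 + 6*x**4 - 6*x**5 + O(x**6)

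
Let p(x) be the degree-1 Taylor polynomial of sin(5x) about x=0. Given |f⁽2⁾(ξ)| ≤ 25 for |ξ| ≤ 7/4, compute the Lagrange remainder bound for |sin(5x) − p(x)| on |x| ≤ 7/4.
1225/32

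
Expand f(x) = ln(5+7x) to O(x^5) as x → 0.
log(5) + 7*x/5 - 49*x**2/50 + 343*x**3/375 - 2401*x**4/2500 + O(x**5)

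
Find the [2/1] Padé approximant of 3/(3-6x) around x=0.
1/(1 - 2*x)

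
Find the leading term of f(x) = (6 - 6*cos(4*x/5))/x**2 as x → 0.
48/25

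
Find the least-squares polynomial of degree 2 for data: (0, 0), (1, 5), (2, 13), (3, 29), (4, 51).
2/5 + (3/5)x + (3)x²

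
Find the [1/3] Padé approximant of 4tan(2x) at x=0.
8*x/(1 - 4*x**2/3)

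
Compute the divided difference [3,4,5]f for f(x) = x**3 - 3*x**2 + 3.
9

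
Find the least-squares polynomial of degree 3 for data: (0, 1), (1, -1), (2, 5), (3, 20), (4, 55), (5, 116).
16/21 + (-11/9)x + (-71/84)x² + (41/36)x³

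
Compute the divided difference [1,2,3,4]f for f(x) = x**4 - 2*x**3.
8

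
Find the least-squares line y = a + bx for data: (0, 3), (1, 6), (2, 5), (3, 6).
a = 19/5, b = 4/5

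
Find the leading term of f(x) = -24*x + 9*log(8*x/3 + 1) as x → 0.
-32*x**2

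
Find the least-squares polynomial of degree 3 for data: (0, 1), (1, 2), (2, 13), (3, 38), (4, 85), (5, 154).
23/21 + (-181/63)x + (59/21)x² + (7/9)x³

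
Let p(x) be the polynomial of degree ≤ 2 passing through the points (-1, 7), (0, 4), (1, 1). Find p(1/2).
5/2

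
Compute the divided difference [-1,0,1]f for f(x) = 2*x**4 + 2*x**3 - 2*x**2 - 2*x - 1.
0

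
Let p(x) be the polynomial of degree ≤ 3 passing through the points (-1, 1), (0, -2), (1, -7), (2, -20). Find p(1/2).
-31/8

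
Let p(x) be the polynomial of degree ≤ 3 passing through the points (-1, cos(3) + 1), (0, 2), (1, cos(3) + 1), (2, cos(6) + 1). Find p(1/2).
cos(3)/2 - cos(6)/16 + 25/16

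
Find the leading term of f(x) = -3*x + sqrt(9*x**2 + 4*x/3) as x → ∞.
2/9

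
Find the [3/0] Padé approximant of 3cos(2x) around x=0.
3 - 6*x**2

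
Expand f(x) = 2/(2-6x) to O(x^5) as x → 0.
1 + 3*x + 9*x**2 + 27*x**3 + 81*x**4 + O(x**5)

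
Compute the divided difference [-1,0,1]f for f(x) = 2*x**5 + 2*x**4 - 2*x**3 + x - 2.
2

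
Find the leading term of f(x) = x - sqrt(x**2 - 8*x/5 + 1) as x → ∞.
4/5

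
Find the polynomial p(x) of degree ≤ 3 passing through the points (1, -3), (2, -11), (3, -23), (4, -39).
-2*x**2 - 2*x + 1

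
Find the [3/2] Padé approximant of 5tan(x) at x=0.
x*(15 - x**2)/(3*(1 - 2*x**2/5))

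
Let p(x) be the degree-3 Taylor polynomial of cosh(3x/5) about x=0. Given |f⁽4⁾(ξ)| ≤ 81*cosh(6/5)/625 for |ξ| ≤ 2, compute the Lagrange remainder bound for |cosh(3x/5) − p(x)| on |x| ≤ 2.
54*cosh(6/5)/625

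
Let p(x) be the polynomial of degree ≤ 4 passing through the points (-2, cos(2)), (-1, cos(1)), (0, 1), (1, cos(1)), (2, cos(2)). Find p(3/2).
-35/64 + 15*cos(2)/64 + 21*cos(1)/16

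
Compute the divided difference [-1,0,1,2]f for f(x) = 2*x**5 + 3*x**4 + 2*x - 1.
16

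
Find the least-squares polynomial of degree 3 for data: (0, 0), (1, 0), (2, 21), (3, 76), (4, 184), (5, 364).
-5/21 + (-158/63)x + (13/21)x² + (26/9)x³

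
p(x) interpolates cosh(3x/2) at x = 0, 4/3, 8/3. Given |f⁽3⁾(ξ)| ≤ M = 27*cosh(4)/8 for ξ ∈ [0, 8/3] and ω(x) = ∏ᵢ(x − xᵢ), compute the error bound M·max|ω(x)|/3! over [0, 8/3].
8*sqrt(3)*cosh(4)/27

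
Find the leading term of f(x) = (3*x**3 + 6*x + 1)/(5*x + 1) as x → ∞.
3*x**2/5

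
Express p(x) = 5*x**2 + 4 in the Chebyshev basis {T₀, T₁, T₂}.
(13/2)T₀ + (5/2)T₂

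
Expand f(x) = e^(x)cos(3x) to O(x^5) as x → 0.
1 + x - 4*x**2 - 13*x**3/3 + 7*x**4/6 + O(x**5)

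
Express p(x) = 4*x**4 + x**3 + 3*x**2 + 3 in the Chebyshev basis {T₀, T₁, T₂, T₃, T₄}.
(6)T₀ + (3/4)T₁ + (7/2)T₂ + (1/4)T₃ + (1/2)T₄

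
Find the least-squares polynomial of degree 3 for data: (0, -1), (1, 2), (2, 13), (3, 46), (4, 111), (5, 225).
-67/63 + (1339/378)x + (-643/252)x² + (235/108)x³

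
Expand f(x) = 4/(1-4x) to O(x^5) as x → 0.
4 + 16*x + 64*x**2 + 256*x**3 + 1024*x**4 + O(x**5)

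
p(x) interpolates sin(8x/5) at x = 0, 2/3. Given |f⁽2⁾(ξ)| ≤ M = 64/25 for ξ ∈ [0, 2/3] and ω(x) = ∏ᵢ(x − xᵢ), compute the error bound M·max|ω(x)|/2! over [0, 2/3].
32/225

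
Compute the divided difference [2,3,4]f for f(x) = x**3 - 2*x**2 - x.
7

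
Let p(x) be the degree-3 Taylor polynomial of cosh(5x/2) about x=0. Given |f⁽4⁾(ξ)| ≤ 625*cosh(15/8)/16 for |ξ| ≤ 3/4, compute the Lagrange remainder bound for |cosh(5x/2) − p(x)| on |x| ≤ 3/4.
16875*cosh(15/8)/32768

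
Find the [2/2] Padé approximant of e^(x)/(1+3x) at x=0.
(91*x**2/516 + 29*x/43 + 1)/(-503*x**2/516 + 115*x/43 + 1)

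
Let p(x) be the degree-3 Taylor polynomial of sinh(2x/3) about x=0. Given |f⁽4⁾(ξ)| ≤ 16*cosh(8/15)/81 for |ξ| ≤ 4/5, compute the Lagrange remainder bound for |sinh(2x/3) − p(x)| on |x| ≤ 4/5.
512*cosh(8/15)/151875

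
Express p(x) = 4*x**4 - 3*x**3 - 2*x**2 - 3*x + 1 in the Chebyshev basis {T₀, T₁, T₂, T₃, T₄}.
(3/2)T₀ + (-21/4)T₁ + T₂ + (-3/4)T₃ + (1/2)T₄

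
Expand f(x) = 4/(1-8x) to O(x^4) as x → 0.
4 + 32*x + 256*x**2 + 2048*x**3 + O(x**4)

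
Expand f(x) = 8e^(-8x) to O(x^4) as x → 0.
8 - 64*x + 256*x**2 - 2048*x**3/3 + O(x**4)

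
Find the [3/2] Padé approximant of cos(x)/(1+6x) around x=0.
(427*x**3/142 - 427*x**2/852 - 6*x + 1)/(1 - 30673*x**2/852)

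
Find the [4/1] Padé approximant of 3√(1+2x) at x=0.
(9*x**4/40 - 3*x**3/5 + 27*x**2/10 + 36*x/5 + 3)/(7*x/5 + 1)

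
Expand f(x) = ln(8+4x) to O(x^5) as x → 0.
log(8) + x/2 - x**2/8 + x**3/24 - x**4/64 + O(x**5)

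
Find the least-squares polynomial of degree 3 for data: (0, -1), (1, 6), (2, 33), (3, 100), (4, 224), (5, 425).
-41/42 + (713/252)x + (11/12)x² + (28/9)x³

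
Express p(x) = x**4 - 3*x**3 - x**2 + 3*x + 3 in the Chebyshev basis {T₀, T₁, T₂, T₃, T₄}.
(23/8)T₀ + (3/4)T₁ + (-3/4)T₃ + (1/8)T₄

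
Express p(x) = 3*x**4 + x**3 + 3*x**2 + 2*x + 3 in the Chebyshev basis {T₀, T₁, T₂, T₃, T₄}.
(45/8)T₀ + (11/4)T₁ + (3)T₂ + (1/4)T₃ + (3/8)T₄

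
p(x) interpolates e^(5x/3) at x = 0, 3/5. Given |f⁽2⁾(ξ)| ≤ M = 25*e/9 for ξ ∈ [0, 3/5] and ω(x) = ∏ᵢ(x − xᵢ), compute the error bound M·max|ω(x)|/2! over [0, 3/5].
e/8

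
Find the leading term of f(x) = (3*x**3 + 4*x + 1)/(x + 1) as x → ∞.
3*x**2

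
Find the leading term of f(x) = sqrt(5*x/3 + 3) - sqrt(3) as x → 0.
5*sqrt(3)*x/18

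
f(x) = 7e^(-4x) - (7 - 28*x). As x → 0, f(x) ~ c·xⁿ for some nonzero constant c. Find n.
2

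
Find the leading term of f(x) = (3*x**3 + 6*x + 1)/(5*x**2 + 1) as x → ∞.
3*x/5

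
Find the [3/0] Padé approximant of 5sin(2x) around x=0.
-20*x**3/3 + 10*x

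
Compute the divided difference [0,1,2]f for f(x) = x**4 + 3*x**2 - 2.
10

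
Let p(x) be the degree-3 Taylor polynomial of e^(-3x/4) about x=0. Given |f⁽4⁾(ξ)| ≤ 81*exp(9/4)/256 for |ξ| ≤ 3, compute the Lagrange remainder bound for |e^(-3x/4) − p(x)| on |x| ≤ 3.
2187*exp(9/4)/2048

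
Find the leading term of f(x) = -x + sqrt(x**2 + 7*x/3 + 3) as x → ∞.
7/6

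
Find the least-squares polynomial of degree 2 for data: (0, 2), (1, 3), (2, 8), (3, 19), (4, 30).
12/7 + (-8/35)x + (13/7)x²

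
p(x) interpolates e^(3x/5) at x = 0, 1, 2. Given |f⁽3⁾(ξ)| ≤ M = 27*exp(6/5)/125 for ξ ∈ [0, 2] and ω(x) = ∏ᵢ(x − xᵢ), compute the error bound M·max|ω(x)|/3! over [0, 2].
sqrt(3)*exp(6/5)/125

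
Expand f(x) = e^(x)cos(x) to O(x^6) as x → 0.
1 + x - x**3/3 - x**4/6 - x**5/30 + O(x**6)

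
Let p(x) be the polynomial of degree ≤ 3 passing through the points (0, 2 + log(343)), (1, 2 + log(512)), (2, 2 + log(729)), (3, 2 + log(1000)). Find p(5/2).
2 + log(243*2**(1/8)*3**(5/8)*5**(15/16)*7**(3/16)/4)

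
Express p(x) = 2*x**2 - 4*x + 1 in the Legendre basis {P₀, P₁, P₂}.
(5/3)P₀ + (-4)P₁ + (4/3)P₂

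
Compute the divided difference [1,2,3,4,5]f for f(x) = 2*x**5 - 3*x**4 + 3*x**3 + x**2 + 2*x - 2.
27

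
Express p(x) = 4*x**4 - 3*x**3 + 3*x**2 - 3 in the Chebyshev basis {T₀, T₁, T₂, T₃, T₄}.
(-9/4)T₁ + (7/2)T₂ + (-3/4)T₃ + (1/2)T₄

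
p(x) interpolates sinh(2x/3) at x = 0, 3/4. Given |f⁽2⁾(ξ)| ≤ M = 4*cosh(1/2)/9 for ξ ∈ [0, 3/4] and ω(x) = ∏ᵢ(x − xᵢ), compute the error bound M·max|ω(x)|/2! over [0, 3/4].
cosh(1/2)/32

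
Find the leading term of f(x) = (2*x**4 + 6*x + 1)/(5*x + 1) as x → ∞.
2*x**3/5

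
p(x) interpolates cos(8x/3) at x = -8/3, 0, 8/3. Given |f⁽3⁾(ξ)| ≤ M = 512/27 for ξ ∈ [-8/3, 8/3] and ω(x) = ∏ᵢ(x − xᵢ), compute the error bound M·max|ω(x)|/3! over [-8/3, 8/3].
262144*sqrt(3)/19683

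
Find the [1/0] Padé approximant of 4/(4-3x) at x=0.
3*x/4 + 1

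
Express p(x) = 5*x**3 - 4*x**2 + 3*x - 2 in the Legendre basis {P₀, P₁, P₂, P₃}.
(-10/3)P₀ + (6)P₁ + (-8/3)P₂ + (2)P₃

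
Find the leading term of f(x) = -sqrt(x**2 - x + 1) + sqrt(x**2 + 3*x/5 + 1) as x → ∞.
4/5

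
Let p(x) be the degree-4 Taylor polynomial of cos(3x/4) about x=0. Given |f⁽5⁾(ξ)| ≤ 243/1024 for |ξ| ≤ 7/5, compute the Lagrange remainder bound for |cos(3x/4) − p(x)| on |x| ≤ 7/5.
1361367/128000000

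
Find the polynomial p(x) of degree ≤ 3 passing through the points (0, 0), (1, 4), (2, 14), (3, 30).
3*x**2 + x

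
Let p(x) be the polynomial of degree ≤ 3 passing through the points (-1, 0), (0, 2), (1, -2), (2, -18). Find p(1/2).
9/8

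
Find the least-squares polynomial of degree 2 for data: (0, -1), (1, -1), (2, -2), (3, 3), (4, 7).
-4/5 + (-2)x + x²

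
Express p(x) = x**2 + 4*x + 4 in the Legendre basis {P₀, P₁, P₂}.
(13/3)P₀ + (4)P₁ + (2/3)P₂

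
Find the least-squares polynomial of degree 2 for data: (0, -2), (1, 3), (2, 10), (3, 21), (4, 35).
-13/7 + (102/35)x + (11/7)x²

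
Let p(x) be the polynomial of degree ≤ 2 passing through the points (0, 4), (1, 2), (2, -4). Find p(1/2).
7/2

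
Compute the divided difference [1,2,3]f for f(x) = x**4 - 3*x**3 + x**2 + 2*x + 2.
8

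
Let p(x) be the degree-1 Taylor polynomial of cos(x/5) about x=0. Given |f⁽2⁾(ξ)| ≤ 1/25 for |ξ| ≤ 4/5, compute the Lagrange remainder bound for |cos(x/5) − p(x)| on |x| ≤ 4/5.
8/625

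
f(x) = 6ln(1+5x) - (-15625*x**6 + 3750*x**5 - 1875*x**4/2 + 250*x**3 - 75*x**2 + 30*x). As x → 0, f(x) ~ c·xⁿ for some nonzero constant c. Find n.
7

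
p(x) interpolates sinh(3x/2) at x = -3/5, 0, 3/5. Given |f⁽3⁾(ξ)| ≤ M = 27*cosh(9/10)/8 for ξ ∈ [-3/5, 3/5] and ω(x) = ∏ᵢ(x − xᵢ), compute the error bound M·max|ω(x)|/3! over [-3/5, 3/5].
27*sqrt(3)*cosh(9/10)/1000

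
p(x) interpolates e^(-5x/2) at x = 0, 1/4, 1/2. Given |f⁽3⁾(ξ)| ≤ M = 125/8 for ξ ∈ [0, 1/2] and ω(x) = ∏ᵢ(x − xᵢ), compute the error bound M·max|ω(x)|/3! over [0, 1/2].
125*sqrt(3)/13824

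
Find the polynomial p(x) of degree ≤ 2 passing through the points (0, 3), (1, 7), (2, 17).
3*x**2 + x + 3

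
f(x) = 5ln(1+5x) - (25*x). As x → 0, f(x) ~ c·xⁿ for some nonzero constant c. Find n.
2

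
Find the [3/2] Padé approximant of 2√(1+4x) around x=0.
(4*x**3 + 18*x**2 + 12*x + 2)/(3*x**2 + 4*x + 1)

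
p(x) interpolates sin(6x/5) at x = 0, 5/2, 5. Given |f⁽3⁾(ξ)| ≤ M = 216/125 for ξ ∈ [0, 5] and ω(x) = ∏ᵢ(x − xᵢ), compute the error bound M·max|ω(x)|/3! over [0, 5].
sqrt(3)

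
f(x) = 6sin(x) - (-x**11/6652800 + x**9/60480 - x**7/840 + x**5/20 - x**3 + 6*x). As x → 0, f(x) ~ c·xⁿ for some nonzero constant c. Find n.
13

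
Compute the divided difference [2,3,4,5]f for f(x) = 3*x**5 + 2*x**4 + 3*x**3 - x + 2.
406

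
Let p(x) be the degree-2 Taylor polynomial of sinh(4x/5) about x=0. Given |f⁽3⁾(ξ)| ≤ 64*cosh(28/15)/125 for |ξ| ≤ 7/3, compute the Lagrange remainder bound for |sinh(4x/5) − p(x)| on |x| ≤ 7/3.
10976*cosh(28/15)/10125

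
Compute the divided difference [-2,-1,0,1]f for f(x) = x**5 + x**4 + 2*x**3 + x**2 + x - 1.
5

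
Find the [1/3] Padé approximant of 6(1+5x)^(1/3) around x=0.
(25*x + 6)/(125*x**3/81 - 25*x**2/18 + 5*x/2 + 1)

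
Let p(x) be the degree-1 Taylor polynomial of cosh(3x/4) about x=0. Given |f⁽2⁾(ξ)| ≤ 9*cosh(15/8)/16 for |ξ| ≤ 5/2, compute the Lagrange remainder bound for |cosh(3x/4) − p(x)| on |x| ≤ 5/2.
225*cosh(15/8)/128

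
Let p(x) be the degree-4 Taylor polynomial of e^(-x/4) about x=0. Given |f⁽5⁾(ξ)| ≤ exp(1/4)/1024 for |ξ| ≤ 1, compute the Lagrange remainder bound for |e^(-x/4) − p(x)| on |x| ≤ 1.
exp(1/4)/122880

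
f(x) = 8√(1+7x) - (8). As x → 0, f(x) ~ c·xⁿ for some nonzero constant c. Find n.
1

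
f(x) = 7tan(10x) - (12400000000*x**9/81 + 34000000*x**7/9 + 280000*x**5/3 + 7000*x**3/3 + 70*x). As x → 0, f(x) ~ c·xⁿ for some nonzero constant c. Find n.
11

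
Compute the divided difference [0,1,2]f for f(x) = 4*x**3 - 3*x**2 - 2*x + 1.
9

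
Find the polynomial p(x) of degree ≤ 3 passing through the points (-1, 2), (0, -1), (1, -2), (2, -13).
-2*x**3 + x**2 - 1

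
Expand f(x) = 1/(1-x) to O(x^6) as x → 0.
1 + x + x**2 + x**3 + x**4 + x**5 + O(x**6)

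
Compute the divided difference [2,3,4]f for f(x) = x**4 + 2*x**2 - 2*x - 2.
57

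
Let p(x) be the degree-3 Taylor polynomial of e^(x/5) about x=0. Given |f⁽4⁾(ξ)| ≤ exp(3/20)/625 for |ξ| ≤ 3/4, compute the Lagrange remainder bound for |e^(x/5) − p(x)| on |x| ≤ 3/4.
27*exp(3/20)/1280000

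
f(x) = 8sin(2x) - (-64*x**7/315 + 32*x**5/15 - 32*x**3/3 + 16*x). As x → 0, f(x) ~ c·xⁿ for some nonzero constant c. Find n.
9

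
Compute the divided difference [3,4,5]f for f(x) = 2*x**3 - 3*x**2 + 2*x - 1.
21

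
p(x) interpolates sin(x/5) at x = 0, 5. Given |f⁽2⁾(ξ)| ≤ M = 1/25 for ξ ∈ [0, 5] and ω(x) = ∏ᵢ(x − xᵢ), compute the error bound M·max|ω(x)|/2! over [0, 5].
1/8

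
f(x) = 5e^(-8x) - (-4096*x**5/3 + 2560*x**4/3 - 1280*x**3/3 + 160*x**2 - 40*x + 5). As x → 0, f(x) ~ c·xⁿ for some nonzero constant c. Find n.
6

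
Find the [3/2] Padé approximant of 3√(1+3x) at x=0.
(81*x**3/32 + 243*x**2/16 + 27*x/2 + 3)/(27*x**2/16 + 3*x + 1)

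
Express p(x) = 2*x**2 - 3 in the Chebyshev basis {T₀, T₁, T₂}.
(-2)T₀ + T₂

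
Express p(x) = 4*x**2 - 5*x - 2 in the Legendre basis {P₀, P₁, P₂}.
(-2/3)P₀ + (-5)P₁ + (8/3)P₂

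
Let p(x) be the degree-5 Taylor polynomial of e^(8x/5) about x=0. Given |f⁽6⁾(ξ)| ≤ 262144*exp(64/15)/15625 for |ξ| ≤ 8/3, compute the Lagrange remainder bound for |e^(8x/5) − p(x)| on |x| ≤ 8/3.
4294967296*exp(64/15)/512578125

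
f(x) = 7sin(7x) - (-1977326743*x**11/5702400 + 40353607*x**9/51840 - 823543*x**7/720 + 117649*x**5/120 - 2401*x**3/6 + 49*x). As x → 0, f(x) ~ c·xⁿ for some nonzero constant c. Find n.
13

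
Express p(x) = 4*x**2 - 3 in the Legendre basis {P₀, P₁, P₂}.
(-5/3)P₀ + (8/3)P₂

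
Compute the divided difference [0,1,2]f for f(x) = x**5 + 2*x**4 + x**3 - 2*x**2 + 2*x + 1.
30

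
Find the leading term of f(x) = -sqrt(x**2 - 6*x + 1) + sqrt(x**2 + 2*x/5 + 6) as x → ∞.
16/5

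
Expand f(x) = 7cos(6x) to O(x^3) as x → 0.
7 - 126*x**2 + O(x**3)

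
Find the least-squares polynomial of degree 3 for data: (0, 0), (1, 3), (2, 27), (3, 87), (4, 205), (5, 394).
1/126 + (-913/756)x + (347/252)x² + (79/27)x³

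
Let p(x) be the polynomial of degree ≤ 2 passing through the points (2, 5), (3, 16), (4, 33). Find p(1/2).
-1/4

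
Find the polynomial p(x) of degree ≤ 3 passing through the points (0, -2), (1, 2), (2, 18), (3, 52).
x**3 + 3*x**2 - 2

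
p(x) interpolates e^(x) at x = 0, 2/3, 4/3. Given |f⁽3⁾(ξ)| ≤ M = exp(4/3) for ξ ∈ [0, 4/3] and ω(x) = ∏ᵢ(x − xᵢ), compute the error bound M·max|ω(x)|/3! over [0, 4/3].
8*sqrt(3)*exp(4/3)/729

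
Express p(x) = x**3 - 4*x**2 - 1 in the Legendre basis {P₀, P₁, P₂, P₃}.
(-7/3)P₀ + (3/5)P₁ + (-8/3)P₂ + (2/5)P₃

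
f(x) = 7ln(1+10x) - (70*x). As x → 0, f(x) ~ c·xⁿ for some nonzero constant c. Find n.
2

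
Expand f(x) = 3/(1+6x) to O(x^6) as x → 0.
3 - 18*x + 108*x**2 - 648*x**3 + 3888*x**4 - 23328*x**5 + O(x**6)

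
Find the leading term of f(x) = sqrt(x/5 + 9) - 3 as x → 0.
x/30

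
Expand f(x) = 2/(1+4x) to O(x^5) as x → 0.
2 - 8*x + 32*x**2 - 128*x**3 + 512*x**4 + O(x**5)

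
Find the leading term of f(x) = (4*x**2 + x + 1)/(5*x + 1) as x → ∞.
4*x/5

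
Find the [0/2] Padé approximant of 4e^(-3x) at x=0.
4/(9*x**2/2 + 3*x + 1)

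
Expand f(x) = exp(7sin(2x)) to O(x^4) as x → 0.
1 + 14*x + 98*x**2 + 448*x**3 + O(x**4)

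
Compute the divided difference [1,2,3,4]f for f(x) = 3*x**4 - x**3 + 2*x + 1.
29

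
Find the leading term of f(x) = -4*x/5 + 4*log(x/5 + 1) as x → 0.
-2*x**2/25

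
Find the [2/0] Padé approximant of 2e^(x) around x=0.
x**2 + 2*x + 2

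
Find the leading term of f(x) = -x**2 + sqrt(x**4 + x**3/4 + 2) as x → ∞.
x/8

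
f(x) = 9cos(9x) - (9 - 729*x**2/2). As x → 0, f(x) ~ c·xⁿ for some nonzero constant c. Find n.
4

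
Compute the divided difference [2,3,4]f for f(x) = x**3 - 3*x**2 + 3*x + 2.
6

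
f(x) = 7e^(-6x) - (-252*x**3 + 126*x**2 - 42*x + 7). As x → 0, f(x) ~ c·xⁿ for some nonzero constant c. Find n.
4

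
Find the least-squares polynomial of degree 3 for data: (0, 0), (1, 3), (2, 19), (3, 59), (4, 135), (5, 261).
-13/126 + (1087/756)x + (-5/63)x² + (221/108)x³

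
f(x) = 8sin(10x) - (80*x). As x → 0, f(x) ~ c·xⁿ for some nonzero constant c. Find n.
3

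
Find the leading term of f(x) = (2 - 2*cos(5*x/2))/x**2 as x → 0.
25/4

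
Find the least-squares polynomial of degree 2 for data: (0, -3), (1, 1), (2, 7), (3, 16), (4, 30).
-19/7 + (107/70)x + (23/14)x²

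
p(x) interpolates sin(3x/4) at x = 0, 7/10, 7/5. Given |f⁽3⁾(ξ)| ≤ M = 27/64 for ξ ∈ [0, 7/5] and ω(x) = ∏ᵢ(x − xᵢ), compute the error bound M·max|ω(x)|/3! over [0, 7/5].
343*sqrt(3)/64000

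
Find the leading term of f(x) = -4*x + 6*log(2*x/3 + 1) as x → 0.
-4*x**2/3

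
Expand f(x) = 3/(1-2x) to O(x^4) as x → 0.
3 + 6*x + 12*x**2 + 24*x**3 + O(x**4)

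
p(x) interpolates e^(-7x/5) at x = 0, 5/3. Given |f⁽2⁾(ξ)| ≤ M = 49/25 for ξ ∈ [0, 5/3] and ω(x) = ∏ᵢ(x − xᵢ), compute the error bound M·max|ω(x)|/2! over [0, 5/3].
49/72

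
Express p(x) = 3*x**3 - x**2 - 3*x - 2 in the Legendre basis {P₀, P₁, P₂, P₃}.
(-7/3)P₀ + (-6/5)P₁ + (-2/3)P₂ + (6/5)P₃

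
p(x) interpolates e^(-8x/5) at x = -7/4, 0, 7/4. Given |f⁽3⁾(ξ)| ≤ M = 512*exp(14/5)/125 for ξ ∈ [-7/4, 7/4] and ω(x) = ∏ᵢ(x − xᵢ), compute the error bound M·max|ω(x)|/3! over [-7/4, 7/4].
2744*sqrt(3)*exp(14/5)/3375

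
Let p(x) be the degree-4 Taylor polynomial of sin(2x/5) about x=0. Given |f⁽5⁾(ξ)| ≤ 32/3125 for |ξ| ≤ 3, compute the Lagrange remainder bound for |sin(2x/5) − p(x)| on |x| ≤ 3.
324/15625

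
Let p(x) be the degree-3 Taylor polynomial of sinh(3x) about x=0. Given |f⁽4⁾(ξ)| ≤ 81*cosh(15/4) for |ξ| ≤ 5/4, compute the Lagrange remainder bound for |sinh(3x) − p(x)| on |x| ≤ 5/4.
16875*cosh(15/4)/2048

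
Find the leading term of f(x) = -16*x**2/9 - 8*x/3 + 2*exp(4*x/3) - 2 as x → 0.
64*x**3/81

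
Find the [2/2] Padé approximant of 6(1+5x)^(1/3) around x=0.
(350*x**2/9 + 35*x + 6)/(125*x**2/54 + 25*x/6 + 1)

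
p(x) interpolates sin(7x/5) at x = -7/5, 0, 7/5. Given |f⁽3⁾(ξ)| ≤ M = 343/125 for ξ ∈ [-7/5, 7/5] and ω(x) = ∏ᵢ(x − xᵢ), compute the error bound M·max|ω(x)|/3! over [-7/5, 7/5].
117649*sqrt(3)/421875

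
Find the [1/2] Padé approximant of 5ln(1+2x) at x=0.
10*x/(-x**2/3 + x + 1)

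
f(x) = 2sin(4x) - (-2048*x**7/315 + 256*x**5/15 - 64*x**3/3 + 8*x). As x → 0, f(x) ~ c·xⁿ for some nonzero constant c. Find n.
9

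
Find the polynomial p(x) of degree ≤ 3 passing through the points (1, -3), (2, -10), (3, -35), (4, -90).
-2*x**3 + 3*x**2 - 2*x - 2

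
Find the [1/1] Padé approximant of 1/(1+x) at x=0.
1/(x + 1)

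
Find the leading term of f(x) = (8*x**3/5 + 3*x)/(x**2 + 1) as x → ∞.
8*x/5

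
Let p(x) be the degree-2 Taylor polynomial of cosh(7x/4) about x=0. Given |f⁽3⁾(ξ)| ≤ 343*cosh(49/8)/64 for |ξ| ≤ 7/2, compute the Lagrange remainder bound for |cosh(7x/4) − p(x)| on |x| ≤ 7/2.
117649*cosh(49/8)/3072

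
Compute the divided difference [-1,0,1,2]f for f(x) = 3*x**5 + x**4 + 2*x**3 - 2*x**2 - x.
19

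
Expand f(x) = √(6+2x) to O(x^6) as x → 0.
sqrt(6) + sqrt(6)*x/6 - sqrt(6)*x**2/72 + sqrt(6)*x**3/432 - 5*sqrt(6)*x**4/10368 + 7*sqrt(6)*x**5/62208 + O(x**6)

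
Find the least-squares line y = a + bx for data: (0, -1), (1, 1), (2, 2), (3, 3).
a = -7/10, b = 13/10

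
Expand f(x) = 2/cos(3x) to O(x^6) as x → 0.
2 + 9*x**2 + 135*x**4/4 + O(x**6)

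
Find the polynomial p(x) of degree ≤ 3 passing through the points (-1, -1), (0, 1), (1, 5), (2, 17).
x**3 + x**2 + 2*x + 1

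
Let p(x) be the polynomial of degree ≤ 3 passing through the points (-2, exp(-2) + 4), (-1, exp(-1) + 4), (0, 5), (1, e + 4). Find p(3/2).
(-5 + 21*e + (29 + 35*e)*exp(2))*exp(-2)/16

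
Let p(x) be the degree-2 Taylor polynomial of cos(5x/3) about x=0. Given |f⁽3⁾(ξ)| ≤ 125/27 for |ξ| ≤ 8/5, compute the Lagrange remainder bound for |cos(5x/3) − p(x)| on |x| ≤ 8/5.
256/81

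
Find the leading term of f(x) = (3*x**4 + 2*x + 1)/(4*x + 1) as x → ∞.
3*x**3/4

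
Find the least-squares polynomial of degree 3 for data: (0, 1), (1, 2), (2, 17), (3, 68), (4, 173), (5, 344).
85/63 + (-584/189)x + (-25/126)x² + (157/54)x³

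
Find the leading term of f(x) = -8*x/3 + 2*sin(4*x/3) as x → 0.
-64*x**3/81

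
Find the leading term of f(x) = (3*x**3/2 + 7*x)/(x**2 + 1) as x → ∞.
3*x/2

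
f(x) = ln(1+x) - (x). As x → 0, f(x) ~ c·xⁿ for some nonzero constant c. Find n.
2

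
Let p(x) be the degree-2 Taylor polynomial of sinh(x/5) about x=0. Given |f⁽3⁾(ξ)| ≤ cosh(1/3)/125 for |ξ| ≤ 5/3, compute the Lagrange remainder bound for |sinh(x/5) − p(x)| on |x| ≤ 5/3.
cosh(1/3)/162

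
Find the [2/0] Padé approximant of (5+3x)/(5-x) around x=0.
4*x**2/25 + 4*x/5 + 1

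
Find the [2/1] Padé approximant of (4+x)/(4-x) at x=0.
(x/4 + 1)/(1 - x/4)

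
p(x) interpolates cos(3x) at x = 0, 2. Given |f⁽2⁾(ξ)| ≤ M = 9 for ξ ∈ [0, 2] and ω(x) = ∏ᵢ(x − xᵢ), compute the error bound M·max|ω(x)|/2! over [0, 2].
9/2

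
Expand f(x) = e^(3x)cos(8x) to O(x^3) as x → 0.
1 + 3*x - 55*x**2/2 + O(x**3)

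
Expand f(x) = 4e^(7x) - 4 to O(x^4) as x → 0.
28*x + 98*x**2 + 686*x**3/3 + O(x**4)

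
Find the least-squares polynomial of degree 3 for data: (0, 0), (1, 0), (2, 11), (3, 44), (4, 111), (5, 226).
-13/126 + (-425/756)x + (-68/63)x² + (221/108)x³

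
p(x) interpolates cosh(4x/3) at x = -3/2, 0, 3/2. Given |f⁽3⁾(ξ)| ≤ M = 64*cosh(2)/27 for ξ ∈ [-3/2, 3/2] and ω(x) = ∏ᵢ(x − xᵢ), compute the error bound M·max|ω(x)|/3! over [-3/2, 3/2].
8*sqrt(3)*cosh(2)/27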